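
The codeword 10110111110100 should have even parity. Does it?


Number of 1s: 9

No, parity error (9 ones)


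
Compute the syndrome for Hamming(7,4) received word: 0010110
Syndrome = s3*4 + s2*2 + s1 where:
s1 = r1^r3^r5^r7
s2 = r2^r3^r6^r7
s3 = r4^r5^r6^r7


s1=0, s2=0, s3=0

Syndrome = 0 (no error)


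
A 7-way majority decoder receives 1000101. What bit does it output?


Ones: 3 out of 7
Threshold: 4

0 (3/7 voted 1)


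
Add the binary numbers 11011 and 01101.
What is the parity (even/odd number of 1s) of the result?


11011 = 27
01101 = 13
Sum = 40 = 101000
1s count = 2

even parity (2 ones in 101000)


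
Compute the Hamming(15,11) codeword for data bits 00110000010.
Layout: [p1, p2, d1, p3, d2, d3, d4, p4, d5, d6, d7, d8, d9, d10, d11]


Parity bits: p1=1, p2=1, p3=1, p4=1

110101110000010


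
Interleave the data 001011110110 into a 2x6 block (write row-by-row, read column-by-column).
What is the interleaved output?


Matrix:
  001011
  110110
Read columns: 010110011110

010110011110


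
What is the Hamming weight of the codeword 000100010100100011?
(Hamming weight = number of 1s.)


Counting 1s in 000100010100100011

6


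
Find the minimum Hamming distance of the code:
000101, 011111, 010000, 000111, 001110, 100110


Comparing all pairs, minimum distance: 1
Can detect 0 errors, correct 0 errors

1


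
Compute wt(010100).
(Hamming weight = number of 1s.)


Counting 1s in 010100

2


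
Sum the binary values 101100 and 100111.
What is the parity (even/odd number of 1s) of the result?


101100 = 44
100111 = 39
Sum = 83 = 1010011
1s count = 4

even parity (4 ones in 1010011)


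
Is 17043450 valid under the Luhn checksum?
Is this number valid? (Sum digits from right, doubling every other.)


Luhn sum = 24
24 mod 10 = 4

Invalid (Luhn sum mod 10 = 4)


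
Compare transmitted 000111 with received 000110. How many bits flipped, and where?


XOR: 000001

1 error(s) at position(s): 5


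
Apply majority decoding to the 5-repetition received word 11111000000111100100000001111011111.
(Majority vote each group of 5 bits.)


Groups: 11111, 00000, 01111, 00100, 00000, 11110, 11111
Majority votes: 1010011

1010011


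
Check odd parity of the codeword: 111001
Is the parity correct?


Number of 1s: 4

No, parity error (4 ones)


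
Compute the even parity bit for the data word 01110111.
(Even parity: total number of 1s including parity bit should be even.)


Number of 1s in data: 6
Parity bit: 0

0


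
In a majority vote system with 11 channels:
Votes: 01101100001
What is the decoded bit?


Ones: 5 out of 11
Threshold: 6

0 (5/11 voted 1)


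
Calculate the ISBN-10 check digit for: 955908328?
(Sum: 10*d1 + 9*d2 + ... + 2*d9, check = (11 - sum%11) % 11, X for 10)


Weighted sum: 312
312 mod 11 = 4

Check digit: 7


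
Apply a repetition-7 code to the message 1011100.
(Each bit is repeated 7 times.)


Each bit -> 7 copies

1111111000000011111111111111111111100000000000000


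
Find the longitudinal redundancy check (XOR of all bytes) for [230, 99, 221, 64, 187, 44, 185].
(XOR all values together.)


XOR chain: 230 ^ 99 ^ 221 ^ 64 ^ 187 ^ 44 ^ 185 = 54

54


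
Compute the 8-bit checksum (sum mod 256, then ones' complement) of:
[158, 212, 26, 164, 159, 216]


Sum = 935 mod 256 = 167
Complement = 88

88


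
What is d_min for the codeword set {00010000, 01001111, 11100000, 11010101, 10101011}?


Comparing all pairs, minimum distance: 4
Can detect 3 errors, correct 1 errors

4


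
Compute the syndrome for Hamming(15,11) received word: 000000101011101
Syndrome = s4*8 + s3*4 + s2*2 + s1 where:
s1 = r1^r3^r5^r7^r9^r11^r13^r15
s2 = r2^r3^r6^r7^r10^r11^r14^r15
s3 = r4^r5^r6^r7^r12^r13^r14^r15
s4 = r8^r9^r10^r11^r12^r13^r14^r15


s1=1, s2=1, s3=0, s4=1

Syndrome = 11 (error at position 11)


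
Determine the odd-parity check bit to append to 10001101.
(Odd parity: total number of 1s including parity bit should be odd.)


Number of 1s in data: 4
Parity bit: 1

1


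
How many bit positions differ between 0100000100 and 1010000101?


XOR: 1110000001
Count of 1s: 4

4


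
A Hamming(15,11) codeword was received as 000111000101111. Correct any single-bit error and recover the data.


Syndrome = 13: error at position 13

Data: 01100101011 (corrected bit 13)


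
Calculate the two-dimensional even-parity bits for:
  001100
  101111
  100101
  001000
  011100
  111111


Row parities: 011110
Column parities: 101101

Row P: 011110, Col P: 101101, Corner: 0


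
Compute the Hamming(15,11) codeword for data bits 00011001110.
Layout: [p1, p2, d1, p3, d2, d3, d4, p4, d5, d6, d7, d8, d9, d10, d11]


Parity bits: p1=1, p2=0, p3=0, p4=0

100000101001110


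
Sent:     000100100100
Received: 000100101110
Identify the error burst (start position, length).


XOR: 000000001010

Burst at position 8, length 3


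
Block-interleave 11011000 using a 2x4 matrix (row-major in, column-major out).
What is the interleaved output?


Matrix:
  1101
  1000
Read columns: 11100010

11100010


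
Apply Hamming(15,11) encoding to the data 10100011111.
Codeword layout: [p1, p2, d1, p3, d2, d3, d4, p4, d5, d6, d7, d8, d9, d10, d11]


Parity bits: p1=0, p2=1, p3=1, p4=1

011101010011111


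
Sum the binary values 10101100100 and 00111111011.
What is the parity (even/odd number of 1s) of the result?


10101100100 = 1380
00111111011 = 507
Sum = 1887 = 11101011111
1s count = 9

odd parity (9 ones in 11101011111)


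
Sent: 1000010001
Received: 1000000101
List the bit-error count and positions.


XOR: 0000010100

2 error(s) at position(s): 5, 7


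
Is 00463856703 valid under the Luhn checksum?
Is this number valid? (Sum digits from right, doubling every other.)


Luhn sum = 35
35 mod 10 = 5

Invalid (Luhn sum mod 10 = 5)


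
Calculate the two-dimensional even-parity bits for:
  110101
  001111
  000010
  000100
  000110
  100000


Row parities: 001101
Column parities: 011010

Row P: 001101, Col P: 011010, Corner: 1


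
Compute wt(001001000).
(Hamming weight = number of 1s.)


Counting 1s in 001001000

2


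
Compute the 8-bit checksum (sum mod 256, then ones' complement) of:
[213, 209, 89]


Sum = 511 mod 256 = 255
Complement = 0

0


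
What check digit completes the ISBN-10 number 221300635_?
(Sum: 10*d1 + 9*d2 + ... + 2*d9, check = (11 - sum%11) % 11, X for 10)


Weighted sum: 110
110 mod 11 = 0

Check digit: 0


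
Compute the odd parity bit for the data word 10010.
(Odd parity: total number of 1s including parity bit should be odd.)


Number of 1s in data: 2
Parity bit: 1

1


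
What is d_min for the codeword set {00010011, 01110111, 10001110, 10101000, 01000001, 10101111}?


Comparing all pairs, minimum distance: 2
Can detect 1 errors, correct 0 errors

2


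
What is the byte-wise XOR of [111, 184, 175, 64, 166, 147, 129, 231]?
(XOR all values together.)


XOR chain: 111 ^ 184 ^ 175 ^ 64 ^ 166 ^ 147 ^ 129 ^ 231 = 107

107


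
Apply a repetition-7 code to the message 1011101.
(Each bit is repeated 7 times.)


Each bit -> 7 copies

1111111000000011111111111111111111100000001111111


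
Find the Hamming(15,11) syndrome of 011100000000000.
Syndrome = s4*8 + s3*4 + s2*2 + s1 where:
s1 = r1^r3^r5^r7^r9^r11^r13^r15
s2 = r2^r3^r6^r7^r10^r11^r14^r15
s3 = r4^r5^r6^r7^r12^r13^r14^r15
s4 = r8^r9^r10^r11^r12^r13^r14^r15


s1=1, s2=0, s3=1, s4=0

Syndrome = 5 (error at position 5)


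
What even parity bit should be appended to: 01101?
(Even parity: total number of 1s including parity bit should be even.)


Number of 1s in data: 3
Parity bit: 1

1


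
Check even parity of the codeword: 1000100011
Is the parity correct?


Number of 1s: 4

Yes, parity is correct (4 ones)


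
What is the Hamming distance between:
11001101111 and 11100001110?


XOR: 00101100001
Count of 1s: 4

4


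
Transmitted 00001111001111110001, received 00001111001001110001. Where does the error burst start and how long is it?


XOR: 00000000000110000000

Burst at position 11, length 2


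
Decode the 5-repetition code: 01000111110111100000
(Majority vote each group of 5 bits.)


Groups: 01000, 11111, 01111, 00000
Majority votes: 0110

0110


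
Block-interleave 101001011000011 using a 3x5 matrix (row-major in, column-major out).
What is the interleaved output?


Matrix:
  10100
  10110
  00011
Read columns: 110000110011001

110000110011001


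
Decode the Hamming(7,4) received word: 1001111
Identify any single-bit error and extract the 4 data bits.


Syndrome = 1: error at position 1

Data: 0111 (corrected bit 1)


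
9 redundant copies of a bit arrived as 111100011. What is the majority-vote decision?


Ones: 6 out of 9
Threshold: 5

1 (6/9 voted 1)


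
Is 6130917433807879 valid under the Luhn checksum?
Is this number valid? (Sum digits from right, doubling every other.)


Luhn sum = 72
72 mod 10 = 2

Invalid (Luhn sum mod 10 = 2)


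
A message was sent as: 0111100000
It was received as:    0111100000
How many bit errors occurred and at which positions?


XOR: 0000000000

0 errors (received matches sent)


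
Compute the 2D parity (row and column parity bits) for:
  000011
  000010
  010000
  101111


Row parities: 0111
Column parities: 111110

Row P: 0111, Col P: 111110, Corner: 1


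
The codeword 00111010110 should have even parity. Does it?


Number of 1s: 6

Yes, parity is correct (6 ones)


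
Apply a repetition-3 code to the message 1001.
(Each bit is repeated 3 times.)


Each bit -> 3 copies

111000000111


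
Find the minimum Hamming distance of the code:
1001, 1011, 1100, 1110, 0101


Comparing all pairs, minimum distance: 1
Can detect 0 errors, correct 0 errors

1


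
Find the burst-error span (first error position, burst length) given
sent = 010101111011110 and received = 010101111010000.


XOR: 000000000001110

Burst at position 11, length 3


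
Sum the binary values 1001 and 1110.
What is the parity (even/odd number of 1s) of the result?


1001 = 9
1110 = 14
Sum = 23 = 10111
1s count = 4

even parity (4 ones in 10111)


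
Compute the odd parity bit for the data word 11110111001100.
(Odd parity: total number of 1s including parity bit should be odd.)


Number of 1s in data: 9
Parity bit: 0

0


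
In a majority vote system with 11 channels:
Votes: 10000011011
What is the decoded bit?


Ones: 5 out of 11
Threshold: 6

0 (5/11 voted 1)


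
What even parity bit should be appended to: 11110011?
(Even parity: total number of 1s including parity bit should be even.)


Number of 1s in data: 6
Parity bit: 0

0


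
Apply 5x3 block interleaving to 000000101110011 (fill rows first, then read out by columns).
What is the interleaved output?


Matrix:
  000
  000
  101
  110
  011
Read columns: 001100001100101

001100001100101


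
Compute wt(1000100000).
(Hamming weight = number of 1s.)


Counting 1s in 1000100000

2


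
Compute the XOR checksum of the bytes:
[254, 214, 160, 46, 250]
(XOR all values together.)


XOR chain: 254 ^ 214 ^ 160 ^ 46 ^ 250 = 92

92


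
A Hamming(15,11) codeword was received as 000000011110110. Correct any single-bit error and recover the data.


Syndrome = 3: error at position 3

Data: 10001110110 (corrected bit 3)


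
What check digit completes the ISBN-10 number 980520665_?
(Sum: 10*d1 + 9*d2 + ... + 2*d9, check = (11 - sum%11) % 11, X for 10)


Weighted sum: 261
261 mod 11 = 8

Check digit: 3


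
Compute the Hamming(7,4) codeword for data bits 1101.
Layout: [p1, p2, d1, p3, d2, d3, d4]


Parity bits: p1=1, p2=0, p3=0

1010101


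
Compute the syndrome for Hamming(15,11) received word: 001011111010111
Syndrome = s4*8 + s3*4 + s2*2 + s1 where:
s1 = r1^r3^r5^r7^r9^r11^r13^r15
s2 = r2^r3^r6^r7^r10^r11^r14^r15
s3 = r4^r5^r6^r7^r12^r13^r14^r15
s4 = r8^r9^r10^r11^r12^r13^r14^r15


s1=1, s2=0, s3=0, s4=0

Syndrome = 1 (error at position 1)


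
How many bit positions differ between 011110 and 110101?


XOR: 101011
Count of 1s: 4

4


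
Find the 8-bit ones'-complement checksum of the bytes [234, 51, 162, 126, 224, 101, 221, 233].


Sum = 1352 mod 256 = 72
Complement = 183

183


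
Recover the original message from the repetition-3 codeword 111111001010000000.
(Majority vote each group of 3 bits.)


Groups: 111, 111, 001, 010, 000, 000
Majority votes: 110000

110000


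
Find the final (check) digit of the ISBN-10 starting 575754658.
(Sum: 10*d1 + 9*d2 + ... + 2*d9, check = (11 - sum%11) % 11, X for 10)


Weighted sum: 307
307 mod 11 = 10

Check digit: 1


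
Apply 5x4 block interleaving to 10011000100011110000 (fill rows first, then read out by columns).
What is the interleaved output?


Matrix:
  1001
  1000
  1000
  1111
  0000
Read columns: 11110000100001010010

11110000100001010010


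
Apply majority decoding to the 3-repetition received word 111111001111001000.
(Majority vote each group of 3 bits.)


Groups: 111, 111, 001, 111, 001, 000
Majority votes: 110100

110100


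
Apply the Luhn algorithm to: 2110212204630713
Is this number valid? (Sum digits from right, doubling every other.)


Luhn sum = 40
40 mod 10 = 0

Valid (Luhn sum mod 10 = 0)


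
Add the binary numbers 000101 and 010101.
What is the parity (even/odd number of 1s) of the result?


000101 = 5
010101 = 21
Sum = 26 = 11010
1s count = 3

odd parity (3 ones in 11010)


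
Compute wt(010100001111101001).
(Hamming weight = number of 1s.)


Counting 1s in 010100001111101001

9


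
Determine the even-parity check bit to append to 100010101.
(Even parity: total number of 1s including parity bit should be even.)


Number of 1s in data: 4
Parity bit: 0

0


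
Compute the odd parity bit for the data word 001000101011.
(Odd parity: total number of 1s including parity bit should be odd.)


Number of 1s in data: 5
Parity bit: 0

0


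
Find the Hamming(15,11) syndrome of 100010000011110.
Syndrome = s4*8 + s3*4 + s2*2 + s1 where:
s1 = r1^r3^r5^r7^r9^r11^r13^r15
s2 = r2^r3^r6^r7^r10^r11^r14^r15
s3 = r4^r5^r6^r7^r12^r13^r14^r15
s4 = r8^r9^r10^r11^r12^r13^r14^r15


s1=0, s2=0, s3=0, s4=0

Syndrome = 0 (no error)


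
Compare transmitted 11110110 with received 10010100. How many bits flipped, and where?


XOR: 01100010

3 error(s) at position(s): 1, 2, 6


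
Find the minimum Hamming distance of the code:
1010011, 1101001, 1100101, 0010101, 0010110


Comparing all pairs, minimum distance: 2
Can detect 1 errors, correct 0 errors

2


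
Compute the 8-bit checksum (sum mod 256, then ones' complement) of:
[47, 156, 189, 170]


Sum = 562 mod 256 = 50
Complement = 205

205


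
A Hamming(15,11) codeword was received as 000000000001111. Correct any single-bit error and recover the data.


Syndrome = 0: no error detected

Data: 00000001111 (no errors)


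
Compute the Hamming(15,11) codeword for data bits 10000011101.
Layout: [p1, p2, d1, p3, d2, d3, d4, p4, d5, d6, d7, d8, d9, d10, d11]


Parity bits: p1=0, p2=1, p3=1, p4=0

011100000011101


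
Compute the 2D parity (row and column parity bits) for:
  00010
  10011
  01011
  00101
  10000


Row parities: 11101
Column parities: 01111

Row P: 11101, Col P: 01111, Corner: 0


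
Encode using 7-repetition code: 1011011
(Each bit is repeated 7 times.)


Each bit -> 7 copies

1111111000000011111111111111000000011111111111111


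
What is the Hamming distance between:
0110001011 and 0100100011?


XOR: 0010101000
Count of 1s: 3

3


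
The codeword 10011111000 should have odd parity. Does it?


Number of 1s: 6

No, parity error (6 ones)


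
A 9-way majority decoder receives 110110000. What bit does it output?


Ones: 4 out of 9
Threshold: 5

0 (4/9 voted 1)


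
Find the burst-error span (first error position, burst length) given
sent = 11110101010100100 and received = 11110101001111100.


XOR: 00000000011011000

Burst at position 9, length 5


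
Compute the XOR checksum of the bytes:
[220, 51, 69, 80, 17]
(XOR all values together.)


XOR chain: 220 ^ 51 ^ 69 ^ 80 ^ 17 = 235

235


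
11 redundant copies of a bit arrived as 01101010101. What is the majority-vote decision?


Ones: 6 out of 11
Threshold: 6

1 (6/11 voted 1)


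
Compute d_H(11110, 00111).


XOR: 11001
Count of 1s: 3

3


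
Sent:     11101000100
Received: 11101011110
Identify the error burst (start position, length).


XOR: 00000011010

Burst at position 6, length 4


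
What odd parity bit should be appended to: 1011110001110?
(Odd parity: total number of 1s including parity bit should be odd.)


Number of 1s in data: 8
Parity bit: 1

1


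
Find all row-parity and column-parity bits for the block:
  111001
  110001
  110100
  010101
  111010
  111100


Row parities: 011100
Column parities: 101111

Row P: 011100, Col P: 101111, Corner: 1


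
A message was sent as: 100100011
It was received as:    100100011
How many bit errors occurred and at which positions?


XOR: 000000000

0 errors (received matches sent)


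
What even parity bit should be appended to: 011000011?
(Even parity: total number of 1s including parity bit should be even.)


Number of 1s in data: 4
Parity bit: 0

0


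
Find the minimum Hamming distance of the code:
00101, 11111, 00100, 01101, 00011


Comparing all pairs, minimum distance: 1
Can detect 0 errors, correct 0 errors

1


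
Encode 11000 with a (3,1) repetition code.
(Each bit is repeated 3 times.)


Each bit -> 3 copies

111111000000000


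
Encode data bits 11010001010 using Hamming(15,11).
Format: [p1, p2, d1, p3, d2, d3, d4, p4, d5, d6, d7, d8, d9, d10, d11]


Parity bits: p1=1, p2=1, p3=0, p4=0

111010100001010


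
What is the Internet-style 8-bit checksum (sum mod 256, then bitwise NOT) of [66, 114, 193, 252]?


Sum = 625 mod 256 = 113
Complement = 142

142


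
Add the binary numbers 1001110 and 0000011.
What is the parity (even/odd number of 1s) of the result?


1001110 = 78
0000011 = 3
Sum = 81 = 1010001
1s count = 3

odd parity (3 ones in 1010001)


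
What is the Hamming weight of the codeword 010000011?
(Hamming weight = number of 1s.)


Counting 1s in 010000011

3


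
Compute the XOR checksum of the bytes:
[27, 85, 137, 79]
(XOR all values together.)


XOR chain: 27 ^ 85 ^ 137 ^ 79 = 136

136


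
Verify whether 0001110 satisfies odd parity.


Number of 1s: 3

Yes, parity is correct (3 ones)


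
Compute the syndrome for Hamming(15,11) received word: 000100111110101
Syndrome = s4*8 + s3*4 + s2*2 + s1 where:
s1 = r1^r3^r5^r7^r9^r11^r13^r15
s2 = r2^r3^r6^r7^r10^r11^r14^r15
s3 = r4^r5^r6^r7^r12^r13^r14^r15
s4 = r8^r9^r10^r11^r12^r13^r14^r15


s1=1, s2=0, s3=0, s4=0

Syndrome = 1 (error at position 1)


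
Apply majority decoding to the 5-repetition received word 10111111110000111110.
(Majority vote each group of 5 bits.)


Groups: 10111, 11111, 00001, 11110
Majority votes: 1101

1101


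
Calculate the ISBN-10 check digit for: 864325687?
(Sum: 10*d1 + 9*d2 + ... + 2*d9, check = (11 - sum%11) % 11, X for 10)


Weighted sum: 286
286 mod 11 = 0

Check digit: 0


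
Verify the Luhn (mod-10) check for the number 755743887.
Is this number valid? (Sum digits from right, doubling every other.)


Luhn sum = 50
50 mod 10 = 0

Valid (Luhn sum mod 10 = 0)


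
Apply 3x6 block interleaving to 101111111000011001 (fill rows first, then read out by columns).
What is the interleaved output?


Matrix:
  101111
  111000
  011001
Read columns: 110011111100100101

110011111100100101


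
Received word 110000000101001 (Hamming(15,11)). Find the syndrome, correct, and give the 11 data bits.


Syndrome = 10: error at position 10

Data: 00000001001 (corrected bit 10)


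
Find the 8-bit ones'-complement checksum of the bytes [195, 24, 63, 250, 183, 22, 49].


Sum = 786 mod 256 = 18
Complement = 237

237


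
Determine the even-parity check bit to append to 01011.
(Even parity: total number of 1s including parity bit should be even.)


Number of 1s in data: 3
Parity bit: 1

1


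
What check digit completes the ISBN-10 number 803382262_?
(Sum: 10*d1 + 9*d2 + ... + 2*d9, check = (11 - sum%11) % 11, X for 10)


Weighted sum: 213
213 mod 11 = 4

Check digit: 7


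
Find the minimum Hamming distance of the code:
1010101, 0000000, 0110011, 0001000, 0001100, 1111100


Comparing all pairs, minimum distance: 1
Can detect 0 errors, correct 0 errors

1


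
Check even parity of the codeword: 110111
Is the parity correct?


Number of 1s: 5

No, parity error (5 ones)


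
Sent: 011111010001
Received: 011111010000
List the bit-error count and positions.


XOR: 000000000001

1 error(s) at position(s): 11


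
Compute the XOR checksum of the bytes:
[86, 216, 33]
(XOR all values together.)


XOR chain: 86 ^ 216 ^ 33 = 175

175


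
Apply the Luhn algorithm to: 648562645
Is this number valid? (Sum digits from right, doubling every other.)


Luhn sum = 52
52 mod 10 = 2

Invalid (Luhn sum mod 10 = 2)


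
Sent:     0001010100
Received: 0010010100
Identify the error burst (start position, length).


XOR: 0011000000

Burst at position 2, length 2


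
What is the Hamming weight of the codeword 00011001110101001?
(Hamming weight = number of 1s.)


Counting 1s in 00011001110101001

8


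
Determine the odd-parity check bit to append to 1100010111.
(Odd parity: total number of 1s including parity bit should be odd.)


Number of 1s in data: 6
Parity bit: 1

1


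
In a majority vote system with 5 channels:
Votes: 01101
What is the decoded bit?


Ones: 3 out of 5
Threshold: 3

1 (3/5 voted 1)


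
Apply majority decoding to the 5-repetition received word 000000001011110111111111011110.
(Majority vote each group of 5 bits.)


Groups: 00000, 00010, 11110, 11111, 11110, 11110
Majority votes: 001111

001111


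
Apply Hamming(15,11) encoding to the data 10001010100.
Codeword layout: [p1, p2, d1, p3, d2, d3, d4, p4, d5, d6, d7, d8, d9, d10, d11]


Parity bits: p1=0, p2=0, p3=1, p4=1

001100011010100


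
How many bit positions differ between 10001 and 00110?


XOR: 10111
Count of 1s: 4

4


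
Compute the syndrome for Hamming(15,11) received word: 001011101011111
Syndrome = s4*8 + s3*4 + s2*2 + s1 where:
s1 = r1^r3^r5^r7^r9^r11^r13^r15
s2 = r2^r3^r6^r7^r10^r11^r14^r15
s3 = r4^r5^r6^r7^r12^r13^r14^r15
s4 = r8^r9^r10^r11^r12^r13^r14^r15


s1=1, s2=0, s3=1, s4=0

Syndrome = 5 (error at position 5)


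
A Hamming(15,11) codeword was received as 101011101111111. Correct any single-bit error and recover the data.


Syndrome = 14: error at position 14

Data: 11111111101 (corrected bit 14)


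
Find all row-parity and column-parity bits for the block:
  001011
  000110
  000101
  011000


Row parities: 1000
Column parities: 010000

Row P: 1000, Col P: 010000, Corner: 1


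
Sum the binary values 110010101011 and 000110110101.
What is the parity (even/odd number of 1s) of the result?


110010101011 = 3243
000110110101 = 437
Sum = 3680 = 111001100000
1s count = 5

odd parity (5 ones in 111001100000)


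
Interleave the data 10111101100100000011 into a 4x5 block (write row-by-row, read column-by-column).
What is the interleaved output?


Matrix:
  10111
  10110
  01000
  00011
Read columns: 11000010110011011001

11000010110011011001


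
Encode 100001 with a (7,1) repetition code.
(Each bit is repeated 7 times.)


Each bit -> 7 copies

111111100000000000000000000000000001111111


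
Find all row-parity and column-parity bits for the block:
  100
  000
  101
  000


Row parities: 1000
Column parities: 001

Row P: 1000, Col P: 001, Corner: 1


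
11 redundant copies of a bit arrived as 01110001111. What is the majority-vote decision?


Ones: 7 out of 11
Threshold: 6

1 (7/11 voted 1)


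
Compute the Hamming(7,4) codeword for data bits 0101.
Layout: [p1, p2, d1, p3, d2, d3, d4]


Parity bits: p1=0, p2=1, p3=0

0100101


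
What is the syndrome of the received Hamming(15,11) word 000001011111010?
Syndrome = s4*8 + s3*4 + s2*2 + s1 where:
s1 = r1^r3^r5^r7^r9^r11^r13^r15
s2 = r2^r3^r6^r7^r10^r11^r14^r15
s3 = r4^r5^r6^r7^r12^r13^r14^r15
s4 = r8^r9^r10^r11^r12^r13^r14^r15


s1=0, s2=0, s3=1, s4=0

Syndrome = 4 (error at position 4)


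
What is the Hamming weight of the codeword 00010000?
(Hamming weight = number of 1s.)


Counting 1s in 00010000

1


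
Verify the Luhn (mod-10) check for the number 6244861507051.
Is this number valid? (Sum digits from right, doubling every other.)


Luhn sum = 42
42 mod 10 = 2

Invalid (Luhn sum mod 10 = 2)


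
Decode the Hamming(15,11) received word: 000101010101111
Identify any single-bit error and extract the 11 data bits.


Syndrome = 0: no error detected

Data: 00100101111 (no errors)


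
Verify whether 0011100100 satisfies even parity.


Number of 1s: 4

Yes, parity is correct (4 ones)


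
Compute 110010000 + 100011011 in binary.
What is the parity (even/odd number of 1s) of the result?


110010000 = 400
100011011 = 283
Sum = 683 = 1010101011
1s count = 6

even parity (6 ones in 1010101011)


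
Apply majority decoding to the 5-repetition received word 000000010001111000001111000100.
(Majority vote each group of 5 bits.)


Groups: 00000, 00100, 01111, 00000, 11110, 00100
Majority votes: 001010

001010


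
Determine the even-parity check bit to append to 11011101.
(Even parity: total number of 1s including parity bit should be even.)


Number of 1s in data: 6
Parity bit: 0

0


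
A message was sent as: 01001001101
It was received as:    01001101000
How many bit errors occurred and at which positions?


XOR: 00000100101

3 error(s) at position(s): 5, 8, 10


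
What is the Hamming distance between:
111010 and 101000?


XOR: 010010
Count of 1s: 2

2


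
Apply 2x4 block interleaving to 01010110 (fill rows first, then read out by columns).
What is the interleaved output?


Matrix:
  0101
  0110
Read columns: 00110110

00110110


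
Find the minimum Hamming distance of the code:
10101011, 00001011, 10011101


Comparing all pairs, minimum distance: 2
Can detect 1 errors, correct 0 errors

2


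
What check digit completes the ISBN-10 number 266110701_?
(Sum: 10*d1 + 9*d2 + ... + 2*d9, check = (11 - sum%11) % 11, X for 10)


Weighted sum: 165
165 mod 11 = 0

Check digit: 0


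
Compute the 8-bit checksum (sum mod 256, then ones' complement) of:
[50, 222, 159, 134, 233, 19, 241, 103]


Sum = 1161 mod 256 = 137
Complement = 118

118


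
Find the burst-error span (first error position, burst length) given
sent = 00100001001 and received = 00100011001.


XOR: 00000010000

Burst at position 6, length 1


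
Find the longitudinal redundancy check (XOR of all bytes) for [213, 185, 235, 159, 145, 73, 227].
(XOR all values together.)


XOR chain: 213 ^ 185 ^ 235 ^ 159 ^ 145 ^ 73 ^ 227 = 35

35


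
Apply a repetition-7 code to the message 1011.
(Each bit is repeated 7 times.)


Each bit -> 7 copies

1111111000000011111111111111


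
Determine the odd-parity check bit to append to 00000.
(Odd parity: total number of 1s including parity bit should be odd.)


Number of 1s in data: 0
Parity bit: 1

1


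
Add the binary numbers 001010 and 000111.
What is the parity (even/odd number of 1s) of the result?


001010 = 10
000111 = 7
Sum = 17 = 10001
1s count = 2

even parity (2 ones in 10001)


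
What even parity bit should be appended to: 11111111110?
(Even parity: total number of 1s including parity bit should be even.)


Number of 1s in data: 10
Parity bit: 0

0


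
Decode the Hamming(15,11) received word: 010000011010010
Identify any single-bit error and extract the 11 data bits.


Syndrome = 6: error at position 6

Data: 00101010010 (corrected bit 6)


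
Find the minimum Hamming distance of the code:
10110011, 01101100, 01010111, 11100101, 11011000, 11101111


Comparing all pairs, minimum distance: 2
Can detect 1 errors, correct 0 errors

2


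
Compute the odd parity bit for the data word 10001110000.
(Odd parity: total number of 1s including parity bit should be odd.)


Number of 1s in data: 4
Parity bit: 1

1


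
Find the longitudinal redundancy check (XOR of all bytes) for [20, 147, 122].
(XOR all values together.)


XOR chain: 20 ^ 147 ^ 122 = 253

253


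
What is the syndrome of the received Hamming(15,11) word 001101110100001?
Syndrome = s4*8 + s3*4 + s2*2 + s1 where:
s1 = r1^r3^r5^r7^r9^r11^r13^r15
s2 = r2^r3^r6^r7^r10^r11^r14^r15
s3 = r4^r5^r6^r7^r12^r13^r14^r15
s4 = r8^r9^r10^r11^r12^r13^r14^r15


s1=1, s2=1, s3=0, s4=1

Syndrome = 11 (error at position 11)


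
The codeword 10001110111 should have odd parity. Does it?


Number of 1s: 7

Yes, parity is correct (7 ones)


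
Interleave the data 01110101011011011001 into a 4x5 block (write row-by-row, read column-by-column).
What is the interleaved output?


Matrix:
  01110
  10101
  10110
  11001
Read columns: 01111001111010100101

01111001111010100101


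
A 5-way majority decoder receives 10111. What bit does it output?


Ones: 4 out of 5
Threshold: 3

1 (4/5 voted 1)


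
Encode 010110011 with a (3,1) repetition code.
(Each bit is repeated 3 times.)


Each bit -> 3 copies

000111000111111000000111111


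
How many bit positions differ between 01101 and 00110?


XOR: 01011
Count of 1s: 3

3


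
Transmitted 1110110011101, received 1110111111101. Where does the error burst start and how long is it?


XOR: 0000001100000

Burst at position 6, length 2


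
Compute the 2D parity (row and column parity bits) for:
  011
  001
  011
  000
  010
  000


Row parities: 010010
Column parities: 011

Row P: 010010, Col P: 011, Corner: 0


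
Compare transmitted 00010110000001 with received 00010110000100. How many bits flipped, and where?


XOR: 00000000000101

2 error(s) at position(s): 11, 13


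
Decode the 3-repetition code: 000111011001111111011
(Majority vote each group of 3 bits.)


Groups: 000, 111, 011, 001, 111, 111, 011
Majority votes: 0110111

0110111


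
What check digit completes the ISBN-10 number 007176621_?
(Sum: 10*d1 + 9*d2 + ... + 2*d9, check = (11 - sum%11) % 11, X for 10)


Weighted sum: 167
167 mod 11 = 2

Check digit: 9


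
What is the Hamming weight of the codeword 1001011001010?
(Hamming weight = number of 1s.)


Counting 1s in 1001011001010

6


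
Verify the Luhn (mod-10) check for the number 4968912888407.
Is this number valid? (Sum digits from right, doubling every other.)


Luhn sum = 72
72 mod 10 = 2

Invalid (Luhn sum mod 10 = 2)


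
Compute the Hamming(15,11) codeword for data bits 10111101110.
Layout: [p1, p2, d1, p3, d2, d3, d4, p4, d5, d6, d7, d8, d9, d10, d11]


Parity bits: p1=0, p2=1, p3=1, p4=1

011101111101110


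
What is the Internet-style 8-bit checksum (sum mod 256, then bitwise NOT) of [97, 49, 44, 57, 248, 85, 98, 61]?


Sum = 739 mod 256 = 227
Complement = 28

28


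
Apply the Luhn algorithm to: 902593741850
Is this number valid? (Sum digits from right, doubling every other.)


Luhn sum = 50
50 mod 10 = 0

Valid (Luhn sum mod 10 = 0)


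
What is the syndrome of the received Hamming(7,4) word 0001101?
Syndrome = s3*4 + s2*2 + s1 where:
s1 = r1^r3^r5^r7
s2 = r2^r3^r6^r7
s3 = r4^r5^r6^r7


s1=0, s2=1, s3=1

Syndrome = 6 (error at position 6)


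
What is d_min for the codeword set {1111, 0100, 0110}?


Comparing all pairs, minimum distance: 1
Can detect 0 errors, correct 0 errors

1


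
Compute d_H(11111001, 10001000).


XOR: 01110001
Count of 1s: 4

4


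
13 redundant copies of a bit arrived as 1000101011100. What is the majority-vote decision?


Ones: 6 out of 13
Threshold: 7

0 (6/13 voted 1)


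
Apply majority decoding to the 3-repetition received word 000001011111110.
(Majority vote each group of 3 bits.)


Groups: 000, 001, 011, 111, 110
Majority votes: 00111

00111


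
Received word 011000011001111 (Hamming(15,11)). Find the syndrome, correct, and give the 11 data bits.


Syndrome = 0: no error detected

Data: 10001001111 (no errors)


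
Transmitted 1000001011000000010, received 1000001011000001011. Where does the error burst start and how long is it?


XOR: 0000000000000001001

Burst at position 15, length 4


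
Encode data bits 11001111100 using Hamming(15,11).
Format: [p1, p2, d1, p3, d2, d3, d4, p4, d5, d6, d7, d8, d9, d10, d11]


Parity bits: p1=1, p2=1, p3=1, p4=1

111110011111100


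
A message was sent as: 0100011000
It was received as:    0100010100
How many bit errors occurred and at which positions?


XOR: 0000001100

2 error(s) at position(s): 6, 7


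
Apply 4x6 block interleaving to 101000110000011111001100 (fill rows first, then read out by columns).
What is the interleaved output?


Matrix:
  101000
  110000
  011111
  001100
Read columns: 110001101011001100100010

110001101011001100100010


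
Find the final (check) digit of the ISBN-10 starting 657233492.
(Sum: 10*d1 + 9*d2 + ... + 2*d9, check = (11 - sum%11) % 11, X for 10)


Weighted sum: 255
255 mod 11 = 2

Check digit: 9


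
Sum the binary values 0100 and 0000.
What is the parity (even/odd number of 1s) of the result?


0100 = 4
0000 = 0
Sum = 4 = 100
1s count = 1

odd parity (1 ones in 100)


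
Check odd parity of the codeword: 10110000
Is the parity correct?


Number of 1s: 3

Yes, parity is correct (3 ones)


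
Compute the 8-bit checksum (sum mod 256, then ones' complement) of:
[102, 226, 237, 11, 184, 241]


Sum = 1001 mod 256 = 233
Complement = 22

22


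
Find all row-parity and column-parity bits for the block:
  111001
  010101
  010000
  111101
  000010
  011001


Row parities: 011111
Column parities: 011010

Row P: 011111, Col P: 011010, Corner: 1


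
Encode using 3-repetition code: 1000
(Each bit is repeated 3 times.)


Each bit -> 3 copies

111000000000


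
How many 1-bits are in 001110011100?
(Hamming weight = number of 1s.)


Counting 1s in 001110011100

6


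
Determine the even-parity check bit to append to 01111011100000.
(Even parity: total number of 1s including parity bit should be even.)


Number of 1s in data: 7
Parity bit: 1

1


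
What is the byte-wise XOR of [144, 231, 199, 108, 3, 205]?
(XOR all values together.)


XOR chain: 144 ^ 231 ^ 199 ^ 108 ^ 3 ^ 205 = 18

18


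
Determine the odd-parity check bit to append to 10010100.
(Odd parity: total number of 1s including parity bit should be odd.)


Number of 1s in data: 3
Parity bit: 0

0


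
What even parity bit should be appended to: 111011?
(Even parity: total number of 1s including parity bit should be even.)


Number of 1s in data: 5
Parity bit: 1

1


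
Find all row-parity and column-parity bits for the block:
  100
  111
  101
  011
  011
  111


Row parities: 110001
Column parities: 001

Row P: 110001, Col P: 001, Corner: 1


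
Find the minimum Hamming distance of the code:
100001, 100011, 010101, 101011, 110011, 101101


Comparing all pairs, minimum distance: 1
Can detect 0 errors, correct 0 errors

1


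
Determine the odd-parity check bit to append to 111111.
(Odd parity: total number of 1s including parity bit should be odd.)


Number of 1s in data: 6
Parity bit: 1

1


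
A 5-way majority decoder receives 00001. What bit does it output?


Ones: 1 out of 5
Threshold: 3

0 (1/5 voted 1)


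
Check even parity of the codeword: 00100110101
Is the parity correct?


Number of 1s: 5

No, parity error (5 ones)


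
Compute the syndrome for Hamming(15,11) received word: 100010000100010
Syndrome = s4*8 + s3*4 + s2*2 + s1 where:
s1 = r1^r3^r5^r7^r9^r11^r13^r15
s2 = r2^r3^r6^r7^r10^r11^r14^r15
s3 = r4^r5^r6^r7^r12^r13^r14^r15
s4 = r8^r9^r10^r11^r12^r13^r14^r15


s1=0, s2=0, s3=0, s4=0

Syndrome = 0 (no error)


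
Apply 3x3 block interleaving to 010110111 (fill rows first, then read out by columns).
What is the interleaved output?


Matrix:
  010
  110
  111
Read columns: 011111001

011111001


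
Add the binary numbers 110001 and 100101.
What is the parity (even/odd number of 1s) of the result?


110001 = 49
100101 = 37
Sum = 86 = 1010110
1s count = 4

even parity (4 ones in 1010110)


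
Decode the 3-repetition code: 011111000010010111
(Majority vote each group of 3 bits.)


Groups: 011, 111, 000, 010, 010, 111
Majority votes: 110001

110001


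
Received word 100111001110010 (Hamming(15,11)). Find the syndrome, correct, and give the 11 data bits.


Syndrome = 0: no error detected

Data: 01101110010 (no errors)


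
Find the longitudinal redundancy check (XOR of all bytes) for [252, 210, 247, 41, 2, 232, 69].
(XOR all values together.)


XOR chain: 252 ^ 210 ^ 247 ^ 41 ^ 2 ^ 232 ^ 69 = 95

95


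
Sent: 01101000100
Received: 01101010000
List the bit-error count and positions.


XOR: 00000010100

2 error(s) at position(s): 6, 8


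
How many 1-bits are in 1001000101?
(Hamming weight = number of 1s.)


Counting 1s in 1001000101

4


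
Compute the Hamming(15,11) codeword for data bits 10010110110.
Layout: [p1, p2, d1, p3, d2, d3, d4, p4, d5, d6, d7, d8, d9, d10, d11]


Parity bits: p1=0, p2=1, p3=1, p4=0

011100100110110


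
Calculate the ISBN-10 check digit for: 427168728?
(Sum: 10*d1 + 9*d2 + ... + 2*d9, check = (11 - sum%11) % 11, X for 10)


Weighted sum: 247
247 mod 11 = 5

Check digit: 6


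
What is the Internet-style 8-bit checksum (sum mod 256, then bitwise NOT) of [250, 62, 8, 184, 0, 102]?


Sum = 606 mod 256 = 94
Complement = 161

161


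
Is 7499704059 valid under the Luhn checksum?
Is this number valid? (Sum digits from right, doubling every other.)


Luhn sum = 50
50 mod 10 = 0

Valid (Luhn sum mod 10 = 0)


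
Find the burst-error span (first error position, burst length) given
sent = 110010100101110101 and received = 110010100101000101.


XOR: 000000000000110000

Burst at position 12, length 2


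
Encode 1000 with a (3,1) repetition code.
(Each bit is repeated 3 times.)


Each bit -> 3 copies

111000000000


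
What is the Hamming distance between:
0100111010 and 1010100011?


XOR: 1110011001
Count of 1s: 6

6


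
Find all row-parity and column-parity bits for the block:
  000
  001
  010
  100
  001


Row parities: 01111
Column parities: 110

Row P: 01111, Col P: 110, Corner: 0


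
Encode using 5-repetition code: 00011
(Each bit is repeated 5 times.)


Each bit -> 5 copies

0000000000000001111111111


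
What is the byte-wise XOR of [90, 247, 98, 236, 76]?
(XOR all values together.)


XOR chain: 90 ^ 247 ^ 98 ^ 236 ^ 76 = 111

111


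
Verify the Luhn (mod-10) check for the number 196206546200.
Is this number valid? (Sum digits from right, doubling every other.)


Luhn sum = 32
32 mod 10 = 2

Invalid (Luhn sum mod 10 = 2)


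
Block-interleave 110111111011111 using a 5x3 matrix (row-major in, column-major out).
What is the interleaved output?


Matrix:
  110
  111
  111
  011
  111
Read columns: 111011111101111

111011111101111


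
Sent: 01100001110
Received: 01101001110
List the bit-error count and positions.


XOR: 00001000000

1 error(s) at position(s): 4


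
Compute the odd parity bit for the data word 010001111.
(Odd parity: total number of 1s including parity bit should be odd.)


Number of 1s in data: 5
Parity bit: 0

0
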